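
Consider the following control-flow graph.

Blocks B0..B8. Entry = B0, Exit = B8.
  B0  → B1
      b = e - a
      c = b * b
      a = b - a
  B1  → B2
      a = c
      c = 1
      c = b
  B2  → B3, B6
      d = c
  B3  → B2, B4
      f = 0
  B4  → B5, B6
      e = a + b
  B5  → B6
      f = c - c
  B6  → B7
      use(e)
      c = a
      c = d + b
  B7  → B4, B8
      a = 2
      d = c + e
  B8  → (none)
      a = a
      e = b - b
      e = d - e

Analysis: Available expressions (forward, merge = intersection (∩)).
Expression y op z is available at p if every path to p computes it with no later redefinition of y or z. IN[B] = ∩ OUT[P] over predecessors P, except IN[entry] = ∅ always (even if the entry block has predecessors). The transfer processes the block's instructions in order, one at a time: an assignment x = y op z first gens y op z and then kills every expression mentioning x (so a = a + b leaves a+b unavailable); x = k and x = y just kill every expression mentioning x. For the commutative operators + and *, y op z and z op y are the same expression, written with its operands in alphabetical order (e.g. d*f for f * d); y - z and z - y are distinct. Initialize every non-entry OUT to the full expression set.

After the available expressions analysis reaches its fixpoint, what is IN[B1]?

Answer: {b*b}

Trace:
Fixpoint table:
  B0:   IN={}   OUT={b*b}
  B1:   IN={b*b}   OUT={b*b}
  B2:   IN={b*b}   OUT={b*b}
  B3:   IN={b*b}   OUT={b*b}
  B4:   IN={b*b}   OUT={a+b, b*b}
  B5:   IN={a+b, b*b}   OUT={a+b, b*b, c-c}
  B6:   IN={b*b}   OUT={b*b, b+d}
  B7:   IN={b*b, b+d}   OUT={b*b, c+e}
  B8:   IN={b*b, c+e}   OUT={b*b, b-b}

Merge at B1: IN[B1] = OUT[B0] = {b*b}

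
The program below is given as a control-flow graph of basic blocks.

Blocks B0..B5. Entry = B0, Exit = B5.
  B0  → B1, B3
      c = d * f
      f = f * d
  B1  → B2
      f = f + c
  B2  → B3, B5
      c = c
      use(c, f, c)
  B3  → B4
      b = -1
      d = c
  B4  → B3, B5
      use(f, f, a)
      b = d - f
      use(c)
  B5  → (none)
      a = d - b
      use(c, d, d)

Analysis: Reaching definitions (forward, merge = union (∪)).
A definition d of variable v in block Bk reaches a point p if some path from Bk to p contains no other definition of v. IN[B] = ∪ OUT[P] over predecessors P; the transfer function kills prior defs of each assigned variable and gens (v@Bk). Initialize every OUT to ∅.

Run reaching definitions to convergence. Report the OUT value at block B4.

Per-block solution:
  B0: | IN={} | OUT={c@B0, f@B0}
  B1: | IN={c@B0, f@B0} | OUT={c@B0, f@B1}
  B2: | IN={c@B0, f@B1} | OUT={c@B2, f@B1}
  B3: | IN={b@B4, c@B0, c@B2, d@B3, f@B0, f@B1} | OUT={b@B3, c@B0, c@B2, d@B3, f@B0, f@B1}
  B4: | IN={b@B3, c@B0, c@B2, d@B3, f@B0, f@B1} | OUT={b@B4, c@B0, c@B2, d@B3, f@B0, f@B1}
  B5: | IN={b@B4, c@B0, c@B2, d@B3, f@B0, f@B1} | OUT={a@B5, b@B4, c@B0, c@B2, d@B3, f@B0, f@B1}

Merge at B4: IN[B4] = OUT[B3] = {b@B3, c@B0, c@B2, d@B3, f@B0, f@B1}
Applying B4's transfer function to that IN value gives OUT[B4] (row B4 above).

Answer: {b@B4, c@B0, c@B2, d@B3, f@B0, f@B1}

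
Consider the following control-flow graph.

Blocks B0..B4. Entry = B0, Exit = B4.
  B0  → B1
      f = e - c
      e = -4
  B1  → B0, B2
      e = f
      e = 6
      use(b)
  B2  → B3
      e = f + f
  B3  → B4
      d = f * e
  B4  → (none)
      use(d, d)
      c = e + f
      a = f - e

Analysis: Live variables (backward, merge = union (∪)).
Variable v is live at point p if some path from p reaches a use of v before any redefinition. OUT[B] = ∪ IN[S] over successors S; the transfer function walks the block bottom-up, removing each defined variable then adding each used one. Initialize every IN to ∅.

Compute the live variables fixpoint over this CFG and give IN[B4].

Per-block solution:
  B0:  IN={b, c, e}  OUT={b, c, f}
  B1:  IN={b, c, f}  OUT={b, c, e, f}
  B2:  IN={f}  OUT={e, f}
  B3:  IN={e, f}  OUT={d, e, f}
  B4:  IN={d, e, f}  OUT={}

B4 is the boundary node: OUT[B4] = {}
Applying B4's transfer function to that OUT value gives IN[B4] (row B4 above).

Answer: {d, e, f}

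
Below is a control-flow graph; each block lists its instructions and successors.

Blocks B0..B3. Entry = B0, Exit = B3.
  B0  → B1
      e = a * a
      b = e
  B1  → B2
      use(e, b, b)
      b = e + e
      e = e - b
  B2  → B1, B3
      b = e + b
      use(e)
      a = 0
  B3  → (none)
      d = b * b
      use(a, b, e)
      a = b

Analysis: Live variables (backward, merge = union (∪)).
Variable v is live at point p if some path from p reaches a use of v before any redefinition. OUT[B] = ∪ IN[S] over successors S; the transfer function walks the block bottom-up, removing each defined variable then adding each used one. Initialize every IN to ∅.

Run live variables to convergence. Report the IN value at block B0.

Answer: {a}

Derivation:
Per-block solution:
  B0:   IN={a}   OUT={b, e}
  B1:   IN={b, e}   OUT={b, e}
  B2:   IN={b, e}   OUT={a, b, e}
  B3:   IN={a, b, e}   OUT={}

Merge at B0: OUT[B0] = IN[B1] = {b, e}
Applying B0's transfer function to that OUT value gives IN[B0] (row B0 above).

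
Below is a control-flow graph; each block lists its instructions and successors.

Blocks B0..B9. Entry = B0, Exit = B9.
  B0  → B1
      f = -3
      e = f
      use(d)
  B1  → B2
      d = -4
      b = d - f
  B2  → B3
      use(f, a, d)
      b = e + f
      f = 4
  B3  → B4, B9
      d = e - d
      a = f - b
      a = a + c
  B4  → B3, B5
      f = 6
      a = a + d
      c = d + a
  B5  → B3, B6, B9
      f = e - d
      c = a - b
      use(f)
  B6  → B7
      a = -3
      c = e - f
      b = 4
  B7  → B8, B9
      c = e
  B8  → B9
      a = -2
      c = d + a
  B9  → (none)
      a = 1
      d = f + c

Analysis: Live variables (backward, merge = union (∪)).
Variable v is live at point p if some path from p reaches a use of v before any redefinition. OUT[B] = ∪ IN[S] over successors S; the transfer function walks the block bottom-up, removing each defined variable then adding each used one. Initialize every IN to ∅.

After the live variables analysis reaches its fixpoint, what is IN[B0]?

Answer: {a, c, d}

Working:
Converged values:
  B0:  IN={a, c, d}  OUT={a, c, e, f}
  B1:  IN={a, c, e, f}  OUT={a, c, d, e, f}
  B2:  IN={a, c, d, e, f}  OUT={b, c, d, e, f}
  B3:  IN={b, c, d, e, f}  OUT={a, b, c, d, e, f}
  B4:  IN={a, b, d, e}  OUT={a, b, c, d, e, f}
  B5:  IN={a, b, d, e}  OUT={b, c, d, e, f}
  B6:  IN={d, e, f}  OUT={d, e, f}
  B7:  IN={d, e, f}  OUT={c, d, f}
  B8:  IN={d, f}  OUT={c, f}
  B9:  IN={c, f}  OUT={}

Merge at B0: OUT[B0] = IN[B1] = {a, c, e, f}
Applying B0's transfer function to that OUT value gives IN[B0] (row B0 above).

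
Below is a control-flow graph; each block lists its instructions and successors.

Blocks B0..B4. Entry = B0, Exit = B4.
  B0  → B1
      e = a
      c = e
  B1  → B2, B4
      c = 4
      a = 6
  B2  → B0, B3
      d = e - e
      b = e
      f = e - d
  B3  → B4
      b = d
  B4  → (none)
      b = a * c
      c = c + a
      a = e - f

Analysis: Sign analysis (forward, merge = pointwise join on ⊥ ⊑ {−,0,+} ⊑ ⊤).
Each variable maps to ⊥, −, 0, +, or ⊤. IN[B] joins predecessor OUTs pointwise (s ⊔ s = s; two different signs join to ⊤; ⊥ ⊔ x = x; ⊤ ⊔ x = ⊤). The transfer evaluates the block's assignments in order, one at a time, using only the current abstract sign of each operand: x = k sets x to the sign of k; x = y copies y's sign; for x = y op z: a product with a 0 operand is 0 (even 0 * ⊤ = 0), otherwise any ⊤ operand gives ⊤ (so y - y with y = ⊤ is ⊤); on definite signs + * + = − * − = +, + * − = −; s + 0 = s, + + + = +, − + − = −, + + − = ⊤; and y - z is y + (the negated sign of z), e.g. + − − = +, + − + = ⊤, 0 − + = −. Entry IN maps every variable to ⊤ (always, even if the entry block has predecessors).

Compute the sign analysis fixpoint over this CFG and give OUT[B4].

Per-block solution:
  B0:   IN=(all ⊤)   OUT=(all ⊤)
  B1:   IN=(all ⊤)   OUT={a:+, c:+; rest ⊤}
  B2:   IN={a:+, c:+; rest ⊤}   OUT={a:+, c:+; rest ⊤}
  B3:   IN={a:+, c:+; rest ⊤}   OUT={a:+, c:+; rest ⊤}
  B4:   IN={a:+, c:+; rest ⊤}   OUT={b:+, c:+; rest ⊤}

Merge at B4: IN[B4] = OUT[B1] ⊔ OUT[B3] = {a: +, b: ⊤, c: +, d: ⊤, e: ⊤, f: ⊤}
Applying B4's transfer function to that IN value gives OUT[B4] (row B4 above).

Answer: {a: ⊤, b: +, c: +, d: ⊤, e: ⊤, f: ⊤}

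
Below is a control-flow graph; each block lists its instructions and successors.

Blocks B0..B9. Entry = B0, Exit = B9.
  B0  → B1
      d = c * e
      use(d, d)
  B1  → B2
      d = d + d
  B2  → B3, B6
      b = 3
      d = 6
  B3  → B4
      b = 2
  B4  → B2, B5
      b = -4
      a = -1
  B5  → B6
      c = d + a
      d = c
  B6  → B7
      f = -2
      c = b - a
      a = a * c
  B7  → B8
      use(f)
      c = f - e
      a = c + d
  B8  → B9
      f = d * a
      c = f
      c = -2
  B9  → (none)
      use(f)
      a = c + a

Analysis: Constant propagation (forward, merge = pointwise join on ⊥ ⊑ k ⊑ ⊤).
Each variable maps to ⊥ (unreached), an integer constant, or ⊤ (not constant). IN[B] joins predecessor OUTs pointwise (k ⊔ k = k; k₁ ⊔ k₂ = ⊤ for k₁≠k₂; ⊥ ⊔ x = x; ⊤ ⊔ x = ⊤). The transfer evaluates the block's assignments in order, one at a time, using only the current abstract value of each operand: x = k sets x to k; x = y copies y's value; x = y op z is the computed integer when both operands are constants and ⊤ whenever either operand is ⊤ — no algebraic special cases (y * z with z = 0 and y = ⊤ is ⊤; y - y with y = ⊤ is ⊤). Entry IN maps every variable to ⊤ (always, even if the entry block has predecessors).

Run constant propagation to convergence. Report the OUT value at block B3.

Per-block solution:
  B0:  IN=(all ⊤)  OUT=(all ⊤)
  B1:  IN=(all ⊤)  OUT=(all ⊤)
  B2:  IN=(all ⊤)  OUT={b:3, d:6; rest ⊤}
  B3:  IN={b:3, d:6; rest ⊤}  OUT={b:2, d:6; rest ⊤}
  B4:  IN={b:2, d:6; rest ⊤}  OUT={a:-1, b:-4, d:6; rest ⊤}
  B5:  IN={a:-1, b:-4, d:6; rest ⊤}  OUT={a:-1, b:-4, c:5, d:5; rest ⊤}
  B6:  IN=(all ⊤)  OUT={f:-2; rest ⊤}
  B7:  IN={f:-2; rest ⊤}  OUT={f:-2; rest ⊤}
  B8:  IN={f:-2; rest ⊤}  OUT={c:-2; rest ⊤}
  B9:  IN={c:-2; rest ⊤}  OUT={c:-2; rest ⊤}

Merge at B3: IN[B3] = OUT[B2] = {a: ⊤, b: 3, c: ⊤, d: 6, e: ⊤, f: ⊤}
Applying B3's transfer function to that IN value gives OUT[B3] (row B3 above).

Answer: {a: ⊤, b: 2, c: ⊤, d: 6, e: ⊤, f: ⊤}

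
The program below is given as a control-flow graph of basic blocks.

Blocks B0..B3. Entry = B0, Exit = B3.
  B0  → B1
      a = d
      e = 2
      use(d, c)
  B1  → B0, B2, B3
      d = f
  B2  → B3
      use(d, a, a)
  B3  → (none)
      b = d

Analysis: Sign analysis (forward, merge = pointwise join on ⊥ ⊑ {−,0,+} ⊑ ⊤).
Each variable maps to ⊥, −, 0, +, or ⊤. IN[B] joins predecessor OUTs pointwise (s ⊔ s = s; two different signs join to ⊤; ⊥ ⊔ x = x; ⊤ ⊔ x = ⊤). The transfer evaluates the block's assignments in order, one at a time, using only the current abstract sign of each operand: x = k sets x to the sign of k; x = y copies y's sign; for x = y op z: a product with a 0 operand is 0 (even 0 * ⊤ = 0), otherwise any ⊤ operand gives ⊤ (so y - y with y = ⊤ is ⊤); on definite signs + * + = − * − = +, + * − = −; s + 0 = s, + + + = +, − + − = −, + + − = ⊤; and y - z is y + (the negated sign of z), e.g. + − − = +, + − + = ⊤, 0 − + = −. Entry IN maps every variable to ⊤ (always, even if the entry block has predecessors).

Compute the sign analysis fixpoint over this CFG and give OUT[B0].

Answer: {a: ⊤, b: ⊤, c: ⊤, d: ⊤, e: +, f: ⊤}

Trace:
Converged values:
  B0: | IN=(all ⊤) | OUT={e:+; rest ⊤}
  B1: | IN={e:+; rest ⊤} | OUT={e:+; rest ⊤}
  B2: | IN={e:+; rest ⊤} | OUT={e:+; rest ⊤}
  B3: | IN={e:+; rest ⊤} | OUT={e:+; rest ⊤}

Merge at B0 (entry node, so the boundary value (all ⊤) is joined with the incoming edge(s)): IN[B0] = (all ⊤) ⊔ OUT[B1] = {a: ⊤, b: ⊤, c: ⊤, d: ⊤, e: ⊤, f: ⊤}
Applying B0's transfer function to that IN value gives OUT[B0] (row B0 above).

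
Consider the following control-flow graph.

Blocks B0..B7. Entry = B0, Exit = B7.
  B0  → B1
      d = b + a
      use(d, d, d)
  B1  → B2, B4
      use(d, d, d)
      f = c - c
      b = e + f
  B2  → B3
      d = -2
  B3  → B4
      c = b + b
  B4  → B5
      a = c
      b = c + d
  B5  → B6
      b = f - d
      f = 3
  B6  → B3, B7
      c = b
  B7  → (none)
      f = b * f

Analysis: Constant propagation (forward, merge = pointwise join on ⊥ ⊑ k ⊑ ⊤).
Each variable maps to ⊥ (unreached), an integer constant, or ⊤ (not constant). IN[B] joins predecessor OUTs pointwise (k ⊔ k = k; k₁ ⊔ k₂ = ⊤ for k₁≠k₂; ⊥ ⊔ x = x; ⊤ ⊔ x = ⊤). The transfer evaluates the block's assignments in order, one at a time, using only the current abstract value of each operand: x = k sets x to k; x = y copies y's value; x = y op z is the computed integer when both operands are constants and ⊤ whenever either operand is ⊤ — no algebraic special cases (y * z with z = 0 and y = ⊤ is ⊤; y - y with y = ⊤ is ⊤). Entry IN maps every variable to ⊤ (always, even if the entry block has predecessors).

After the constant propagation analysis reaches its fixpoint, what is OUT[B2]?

Answer: {a: ⊤, b: ⊤, c: ⊤, d: -2, e: ⊤, f: ⊤}

Derivation:
Fixpoint table:
  B0:   IN=(all ⊤)   OUT=(all ⊤)
  B1:   IN=(all ⊤)   OUT=(all ⊤)
  B2:   IN=(all ⊤)   OUT={d:-2; rest ⊤}
  B3:   IN=(all ⊤)   OUT=(all ⊤)
  B4:   IN=(all ⊤)   OUT=(all ⊤)
  B5:   IN=(all ⊤)   OUT={f:3; rest ⊤}
  B6:   IN={f:3; rest ⊤}   OUT={f:3; rest ⊤}
  B7:   IN={f:3; rest ⊤}   OUT=(all ⊤)

Merge at B2: IN[B2] = OUT[B1] = {a: ⊤, b: ⊤, c: ⊤, d: ⊤, e: ⊤, f: ⊤}
Applying B2's transfer function to that IN value gives OUT[B2] (row B2 above).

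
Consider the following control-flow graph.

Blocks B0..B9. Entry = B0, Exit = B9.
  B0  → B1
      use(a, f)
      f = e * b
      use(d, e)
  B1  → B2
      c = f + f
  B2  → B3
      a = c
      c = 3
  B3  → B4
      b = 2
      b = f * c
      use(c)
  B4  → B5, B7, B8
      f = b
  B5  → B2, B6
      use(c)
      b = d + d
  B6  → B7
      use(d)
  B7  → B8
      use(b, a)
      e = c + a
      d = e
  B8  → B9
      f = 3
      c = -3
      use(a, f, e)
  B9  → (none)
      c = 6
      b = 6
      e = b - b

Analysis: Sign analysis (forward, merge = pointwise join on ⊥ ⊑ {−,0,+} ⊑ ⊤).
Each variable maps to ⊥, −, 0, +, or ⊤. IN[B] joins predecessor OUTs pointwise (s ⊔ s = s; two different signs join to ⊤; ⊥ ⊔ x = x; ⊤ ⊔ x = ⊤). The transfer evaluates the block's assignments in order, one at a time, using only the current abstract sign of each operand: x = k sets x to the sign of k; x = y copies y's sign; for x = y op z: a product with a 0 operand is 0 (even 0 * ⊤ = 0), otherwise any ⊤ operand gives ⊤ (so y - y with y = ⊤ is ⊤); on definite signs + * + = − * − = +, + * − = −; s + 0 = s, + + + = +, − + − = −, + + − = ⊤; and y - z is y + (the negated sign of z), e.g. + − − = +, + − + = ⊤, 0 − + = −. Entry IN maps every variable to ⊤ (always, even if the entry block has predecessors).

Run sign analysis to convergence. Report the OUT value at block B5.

Answer: {a: ⊤, b: ⊤, c: +, d: ⊤, e: ⊤, f: ⊤}

Derivation:
Fixpoint table:
  B0:   IN=(all ⊤)   OUT=(all ⊤)
  B1:   IN=(all ⊤)   OUT=(all ⊤)
  B2:   IN=(all ⊤)   OUT={c:+; rest ⊤}
  B3:   IN={c:+; rest ⊤}   OUT={c:+; rest ⊤}
  B4:   IN={c:+; rest ⊤}   OUT={c:+; rest ⊤}
  B5:   IN={c:+; rest ⊤}   OUT={c:+; rest ⊤}
  B6:   IN={c:+; rest ⊤}   OUT={c:+; rest ⊤}
  B7:   IN={c:+; rest ⊤}   OUT={c:+; rest ⊤}
  B8:   IN={c:+; rest ⊤}   OUT={c:-, f:+; rest ⊤}
  B9:   IN={c:-, f:+; rest ⊤}   OUT={b:+, c:+, f:+; rest ⊤}

Merge at B5: IN[B5] = OUT[B4] = {a: ⊤, b: ⊤, c: +, d: ⊤, e: ⊤, f: ⊤}
Applying B5's transfer function to that IN value gives OUT[B5] (row B5 above).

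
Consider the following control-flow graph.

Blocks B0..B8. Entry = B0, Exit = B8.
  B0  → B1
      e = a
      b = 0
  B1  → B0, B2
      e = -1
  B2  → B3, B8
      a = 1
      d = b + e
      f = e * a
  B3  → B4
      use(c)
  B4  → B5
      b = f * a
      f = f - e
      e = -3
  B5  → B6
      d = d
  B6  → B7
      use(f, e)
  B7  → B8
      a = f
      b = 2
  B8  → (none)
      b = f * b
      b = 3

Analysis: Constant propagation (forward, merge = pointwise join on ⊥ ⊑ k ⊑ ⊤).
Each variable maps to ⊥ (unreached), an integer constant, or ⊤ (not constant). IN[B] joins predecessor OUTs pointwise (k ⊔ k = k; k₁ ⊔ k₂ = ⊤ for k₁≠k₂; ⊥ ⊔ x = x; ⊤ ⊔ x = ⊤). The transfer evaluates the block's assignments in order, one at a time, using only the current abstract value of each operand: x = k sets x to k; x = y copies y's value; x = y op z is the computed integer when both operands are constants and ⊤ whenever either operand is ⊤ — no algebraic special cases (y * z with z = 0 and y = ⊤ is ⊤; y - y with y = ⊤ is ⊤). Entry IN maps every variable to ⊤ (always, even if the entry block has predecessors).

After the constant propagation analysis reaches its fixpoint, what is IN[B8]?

Per-block solution:
  B0:  IN=(all ⊤)  OUT={b:0; rest ⊤}
  B1:  IN={b:0; rest ⊤}  OUT={b:0, e:-1; rest ⊤}
  B2:  IN={b:0, e:-1; rest ⊤}  OUT={a:1, b:0, d:-1, e:-1, f:-1; rest ⊤}
  B3:  IN={a:1, b:0, d:-1, e:-1, f:-1; rest ⊤}  OUT={a:1, b:0, d:-1, e:-1, f:-1; rest ⊤}
  B4:  IN={a:1, b:0, d:-1, e:-1, f:-1; rest ⊤}  OUT={a:1, b:-1, d:-1, e:-3, f:0; rest ⊤}
  B5:  IN={a:1, b:-1, d:-1, e:-3, f:0; rest ⊤}  OUT={a:1, b:-1, d:-1, e:-3, f:0; rest ⊤}
  B6:  IN={a:1, b:-1, d:-1, e:-3, f:0; rest ⊤}  OUT={a:1, b:-1, d:-1, e:-3, f:0; rest ⊤}
  B7:  IN={a:1, b:-1, d:-1, e:-3, f:0; rest ⊤}  OUT={a:0, b:2, d:-1, e:-3, f:0; rest ⊤}
  B8:  IN={d:-1; rest ⊤}  OUT={b:3, d:-1; rest ⊤}

Merge at B8: IN[B8] = OUT[B2] ⊔ OUT[B7] = {a: ⊤, b: ⊤, c: ⊤, d: -1, e: ⊤, f: ⊤}

Answer: {a: ⊤, b: ⊤, c: ⊤, d: -1, e: ⊤, f: ⊤}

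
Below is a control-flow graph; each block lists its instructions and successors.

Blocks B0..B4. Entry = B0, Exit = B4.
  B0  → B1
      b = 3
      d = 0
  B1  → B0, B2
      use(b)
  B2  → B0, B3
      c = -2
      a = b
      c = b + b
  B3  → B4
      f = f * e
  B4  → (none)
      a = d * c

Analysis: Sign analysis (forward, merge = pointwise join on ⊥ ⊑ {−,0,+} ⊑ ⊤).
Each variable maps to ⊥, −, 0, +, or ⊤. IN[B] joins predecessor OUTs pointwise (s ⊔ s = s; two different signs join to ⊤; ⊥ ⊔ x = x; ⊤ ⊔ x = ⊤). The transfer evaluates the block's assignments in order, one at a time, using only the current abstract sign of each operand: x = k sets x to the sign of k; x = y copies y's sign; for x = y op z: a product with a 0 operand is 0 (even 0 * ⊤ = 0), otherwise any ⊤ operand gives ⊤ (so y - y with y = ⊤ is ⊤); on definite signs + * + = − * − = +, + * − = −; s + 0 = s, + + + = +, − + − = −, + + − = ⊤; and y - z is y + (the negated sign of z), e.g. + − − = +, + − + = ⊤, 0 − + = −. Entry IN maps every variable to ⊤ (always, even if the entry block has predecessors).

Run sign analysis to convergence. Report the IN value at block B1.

Per-block solution:
  B0:  IN=(all ⊤)  OUT={b:+, d:0; rest ⊤}
  B1:  IN={b:+, d:0; rest ⊤}  OUT={b:+, d:0; rest ⊤}
  B2:  IN={b:+, d:0; rest ⊤}  OUT={a:+, b:+, c:+, d:0; rest ⊤}
  B3:  IN={a:+, b:+, c:+, d:0; rest ⊤}  OUT={a:+, b:+, c:+, d:0; rest ⊤}
  B4:  IN={a:+, b:+, c:+, d:0; rest ⊤}  OUT={a:0, b:+, c:+, d:0; rest ⊤}

Merge at B1: IN[B1] = OUT[B0] = {a: ⊤, b: +, c: ⊤, d: 0, e: ⊤, f: ⊤}

Answer: {a: ⊤, b: +, c: ⊤, d: 0, e: ⊤, f: ⊤}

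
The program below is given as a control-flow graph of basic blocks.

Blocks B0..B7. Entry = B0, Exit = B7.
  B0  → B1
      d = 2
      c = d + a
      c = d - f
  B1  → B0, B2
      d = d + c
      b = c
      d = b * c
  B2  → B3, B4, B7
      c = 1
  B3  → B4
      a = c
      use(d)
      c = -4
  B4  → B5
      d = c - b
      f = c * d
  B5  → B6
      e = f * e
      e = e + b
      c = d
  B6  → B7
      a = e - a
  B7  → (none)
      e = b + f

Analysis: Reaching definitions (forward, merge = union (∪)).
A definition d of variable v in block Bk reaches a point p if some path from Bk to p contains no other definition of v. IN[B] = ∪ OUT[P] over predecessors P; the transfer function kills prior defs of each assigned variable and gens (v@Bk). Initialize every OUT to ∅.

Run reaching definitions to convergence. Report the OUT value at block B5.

Fixpoint table:
  B0:   IN={b@B1, c@B0, d@B1}   OUT={b@B1, c@B0, d@B0}
  B1:   IN={b@B1, c@B0, d@B0}   OUT={b@B1, c@B0, d@B1}
  B2:   IN={b@B1, c@B0, d@B1}   OUT={b@B1, c@B2, d@B1}
  B3:   IN={b@B1, c@B2, d@B1}   OUT={a@B3, b@B1, c@B3, d@B1}
  B4:   IN={a@B3, b@B1, c@B2, c@B3, d@B1}   OUT={a@B3, b@B1, c@B2, c@B3, d@B4, f@B4}
  B5:   IN={a@B3, b@B1, c@B2, c@B3, d@B4, f@B4}   OUT={a@B3, b@B1, c@B5, d@B4, e@B5, f@B4}
  B6:   IN={a@B3, b@B1, c@B5, d@B4, e@B5, f@B4}   OUT={a@B6, b@B1, c@B5, d@B4, e@B5, f@B4}
  B7:   IN={a@B6, b@B1, c@B2, c@B5, d@B1, d@B4, e@B5, f@B4}   OUT={a@B6, b@B1, c@B2, c@B5, d@B1, d@B4, e@B7, f@B4}

Merge at B5: IN[B5] = OUT[B4] = {a@B3, b@B1, c@B2, c@B3, d@B4, f@B4}
Applying B5's transfer function to that IN value gives OUT[B5] (row B5 above).

Answer: {a@B3, b@B1, c@B5, d@B4, e@B5, f@B4}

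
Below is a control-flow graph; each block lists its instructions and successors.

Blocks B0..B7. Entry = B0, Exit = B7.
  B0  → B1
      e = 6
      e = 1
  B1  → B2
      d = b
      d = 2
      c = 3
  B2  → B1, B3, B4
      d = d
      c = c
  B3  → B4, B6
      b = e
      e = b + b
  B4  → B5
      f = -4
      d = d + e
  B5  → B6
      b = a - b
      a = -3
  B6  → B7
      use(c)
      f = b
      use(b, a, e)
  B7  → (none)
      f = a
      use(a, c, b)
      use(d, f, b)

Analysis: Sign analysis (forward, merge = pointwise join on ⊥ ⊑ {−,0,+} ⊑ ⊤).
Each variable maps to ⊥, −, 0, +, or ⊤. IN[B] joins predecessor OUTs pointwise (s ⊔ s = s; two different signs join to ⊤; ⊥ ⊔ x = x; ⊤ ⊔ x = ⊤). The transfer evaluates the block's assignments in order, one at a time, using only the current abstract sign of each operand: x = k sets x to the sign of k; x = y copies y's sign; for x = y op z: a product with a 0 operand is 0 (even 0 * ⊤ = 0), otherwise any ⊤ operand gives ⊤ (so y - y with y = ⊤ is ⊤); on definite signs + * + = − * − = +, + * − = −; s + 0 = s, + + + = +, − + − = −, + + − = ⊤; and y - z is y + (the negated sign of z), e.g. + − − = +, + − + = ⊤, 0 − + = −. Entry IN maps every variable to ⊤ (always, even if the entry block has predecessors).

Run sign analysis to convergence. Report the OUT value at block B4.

Answer: {a: ⊤, b: ⊤, c: +, d: +, e: +, f: -}

Derivation:
Fixpoint table:
  B0: | IN=(all ⊤) | OUT={e:+; rest ⊤}
  B1: | IN={e:+; rest ⊤} | OUT={c:+, d:+, e:+; rest ⊤}
  B2: | IN={c:+, d:+, e:+; rest ⊤} | OUT={c:+, d:+, e:+; rest ⊤}
  B3: | IN={c:+, d:+, e:+; rest ⊤} | OUT={b:+, c:+, d:+, e:+; rest ⊤}
  B4: | IN={c:+, d:+, e:+; rest ⊤} | OUT={c:+, d:+, e:+, f:-; rest ⊤}
  B5: | IN={c:+, d:+, e:+, f:-; rest ⊤} | OUT={a:-, c:+, d:+, e:+, f:-; rest ⊤}
  B6: | IN={c:+, d:+, e:+; rest ⊤} | OUT={c:+, d:+, e:+; rest ⊤}
  B7: | IN={c:+, d:+, e:+; rest ⊤} | OUT={c:+, d:+, e:+; rest ⊤}

Merge at B4: IN[B4] = OUT[B2] ⊔ OUT[B3] = {a: ⊤, b: ⊤, c: +, d: +, e: +, f: ⊤}
Applying B4's transfer function to that IN value gives OUT[B4] (row B4 above).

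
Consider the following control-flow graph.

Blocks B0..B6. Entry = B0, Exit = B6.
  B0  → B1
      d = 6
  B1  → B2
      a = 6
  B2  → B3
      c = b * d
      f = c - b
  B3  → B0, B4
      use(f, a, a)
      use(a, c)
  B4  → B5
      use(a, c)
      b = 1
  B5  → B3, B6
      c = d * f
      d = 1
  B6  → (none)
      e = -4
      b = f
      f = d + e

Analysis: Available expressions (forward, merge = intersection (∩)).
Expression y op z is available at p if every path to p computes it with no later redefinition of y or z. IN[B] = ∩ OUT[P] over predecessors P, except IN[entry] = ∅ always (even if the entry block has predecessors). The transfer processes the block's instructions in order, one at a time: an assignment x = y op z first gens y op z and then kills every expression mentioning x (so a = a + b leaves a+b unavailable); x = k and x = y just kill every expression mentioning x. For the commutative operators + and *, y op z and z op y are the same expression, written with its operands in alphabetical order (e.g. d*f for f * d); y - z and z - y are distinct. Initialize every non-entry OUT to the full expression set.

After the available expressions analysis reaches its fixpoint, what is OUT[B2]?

Answer: {b*d, c-b}

Derivation:
Converged values:
  B0:   IN={}   OUT={}
  B1:   IN={}   OUT={}
  B2:   IN={}   OUT={b*d, c-b}
  B3:   IN={}   OUT={}
  B4:   IN={}   OUT={}
  B5:   IN={}   OUT={}
  B6:   IN={}   OUT={d+e}

Merge at B2: IN[B2] = OUT[B1] = {}
Applying B2's transfer function to that IN value gives OUT[B2] (row B2 above).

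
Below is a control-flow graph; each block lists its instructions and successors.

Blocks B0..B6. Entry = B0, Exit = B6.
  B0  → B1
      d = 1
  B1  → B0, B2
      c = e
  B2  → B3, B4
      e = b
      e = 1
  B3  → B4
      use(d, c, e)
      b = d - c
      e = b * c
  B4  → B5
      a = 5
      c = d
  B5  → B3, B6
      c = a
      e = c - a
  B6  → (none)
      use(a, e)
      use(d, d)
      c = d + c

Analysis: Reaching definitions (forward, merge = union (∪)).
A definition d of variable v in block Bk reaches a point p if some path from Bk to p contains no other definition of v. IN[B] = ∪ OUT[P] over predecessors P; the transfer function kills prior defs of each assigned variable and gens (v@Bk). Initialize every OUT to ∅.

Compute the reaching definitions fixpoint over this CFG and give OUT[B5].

Fixpoint table:
  B0: | IN={c@B1, d@B0} | OUT={c@B1, d@B0}
  B1: | IN={c@B1, d@B0} | OUT={c@B1, d@B0}
  B2: | IN={c@B1, d@B0} | OUT={c@B1, d@B0, e@B2}
  B3: | IN={a@B4, b@B3, c@B1, c@B5, d@B0, e@B2, e@B5} | OUT={a@B4, b@B3, c@B1, c@B5, d@B0, e@B3}
  B4: | IN={a@B4, b@B3, c@B1, c@B5, d@B0, e@B2, e@B3} | OUT={a@B4, b@B3, c@B4, d@B0, e@B2, e@B3}
  B5: | IN={a@B4, b@B3, c@B4, d@B0, e@B2, e@B3} | OUT={a@B4, b@B3, c@B5, d@B0, e@B5}
  B6: | IN={a@B4, b@B3, c@B5, d@B0, e@B5} | OUT={a@B4, b@B3, c@B6, d@B0, e@B5}

Merge at B5: IN[B5] = OUT[B4] = {a@B4, b@B3, c@B4, d@B0, e@B2, e@B3}
Applying B5's transfer function to that IN value gives OUT[B5] (row B5 above).

Answer: {a@B4, b@B3, c@B5, d@B0, e@B5}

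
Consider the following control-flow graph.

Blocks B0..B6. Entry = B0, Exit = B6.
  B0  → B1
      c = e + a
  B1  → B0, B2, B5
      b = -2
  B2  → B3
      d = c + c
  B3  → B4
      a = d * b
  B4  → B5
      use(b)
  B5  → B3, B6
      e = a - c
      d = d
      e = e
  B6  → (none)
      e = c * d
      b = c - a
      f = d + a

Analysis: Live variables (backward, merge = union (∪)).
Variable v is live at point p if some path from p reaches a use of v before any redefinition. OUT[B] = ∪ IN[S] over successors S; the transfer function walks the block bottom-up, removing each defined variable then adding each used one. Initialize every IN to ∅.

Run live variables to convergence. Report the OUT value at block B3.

Answer: {a, b, c, d}

Derivation:
Per-block solution:
  B0: | IN={a, d, e} | OUT={a, c, d, e}
  B1: | IN={a, c, d, e} | OUT={a, b, c, d, e}
  B2: | IN={b, c} | OUT={b, c, d}
  B3: | IN={b, c, d} | OUT={a, b, c, d}
  B4: | IN={a, b, c, d} | OUT={a, b, c, d}
  B5: | IN={a, b, c, d} | OUT={a, b, c, d}
  B6: | IN={a, c, d} | OUT={}

Merge at B3: OUT[B3] = IN[B4] = {a, b, c, d}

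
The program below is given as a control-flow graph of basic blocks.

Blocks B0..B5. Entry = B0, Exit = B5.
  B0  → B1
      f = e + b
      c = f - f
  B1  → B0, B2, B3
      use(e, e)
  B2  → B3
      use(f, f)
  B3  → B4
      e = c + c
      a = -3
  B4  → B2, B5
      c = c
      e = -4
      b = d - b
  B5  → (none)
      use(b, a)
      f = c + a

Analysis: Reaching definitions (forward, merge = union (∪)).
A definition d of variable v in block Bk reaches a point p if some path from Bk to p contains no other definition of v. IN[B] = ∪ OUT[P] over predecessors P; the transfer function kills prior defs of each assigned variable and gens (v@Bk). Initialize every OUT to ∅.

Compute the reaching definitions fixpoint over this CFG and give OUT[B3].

Answer: {a@B3, b@B4, c@B0, c@B4, e@B3, f@B0}

Derivation:
Converged values:
  B0: | IN={c@B0, f@B0} | OUT={c@B0, f@B0}
  B1: | IN={c@B0, f@B0} | OUT={c@B0, f@B0}
  B2: | IN={a@B3, b@B4, c@B0, c@B4, e@B4, f@B0} | OUT={a@B3, b@B4, c@B0, c@B4, e@B4, f@B0}
  B3: | IN={a@B3, b@B4, c@B0, c@B4, e@B4, f@B0} | OUT={a@B3, b@B4, c@B0, c@B4, e@B3, f@B0}
  B4: | IN={a@B3, b@B4, c@B0, c@B4, e@B3, f@B0} | OUT={a@B3, b@B4, c@B4, e@B4, f@B0}
  B5: | IN={a@B3, b@B4, c@B4, e@B4, f@B0} | OUT={a@B3, b@B4, c@B4, e@B4, f@B5}

Merge at B3: IN[B3] = OUT[B1] ⊔ OUT[B2] = {a@B3, b@B4, c@B0, c@B4, e@B4, f@B0}
Applying B3's transfer function to that IN value gives OUT[B3] (row B3 above).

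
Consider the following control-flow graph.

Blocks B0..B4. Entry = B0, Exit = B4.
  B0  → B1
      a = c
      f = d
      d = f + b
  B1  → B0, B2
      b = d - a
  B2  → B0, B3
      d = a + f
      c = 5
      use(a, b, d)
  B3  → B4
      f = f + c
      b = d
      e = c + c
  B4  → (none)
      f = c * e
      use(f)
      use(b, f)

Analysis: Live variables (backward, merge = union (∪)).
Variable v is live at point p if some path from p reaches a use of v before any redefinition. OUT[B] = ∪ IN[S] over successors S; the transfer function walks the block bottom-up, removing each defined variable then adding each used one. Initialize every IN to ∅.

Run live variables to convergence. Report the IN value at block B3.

Answer: {c, d, f}

Trace:
Fixpoint table:
  B0:  IN={b, c, d}  OUT={a, c, d, f}
  B1:  IN={a, c, d, f}  OUT={a, b, c, d, f}
  B2:  IN={a, b, f}  OUT={b, c, d, f}
  B3:  IN={c, d, f}  OUT={b, c, e}
  B4:  IN={b, c, e}  OUT={}

Merge at B3: OUT[B3] = IN[B4] = {b, c, e}
Applying B3's transfer function to that OUT value gives IN[B3] (row B3 above).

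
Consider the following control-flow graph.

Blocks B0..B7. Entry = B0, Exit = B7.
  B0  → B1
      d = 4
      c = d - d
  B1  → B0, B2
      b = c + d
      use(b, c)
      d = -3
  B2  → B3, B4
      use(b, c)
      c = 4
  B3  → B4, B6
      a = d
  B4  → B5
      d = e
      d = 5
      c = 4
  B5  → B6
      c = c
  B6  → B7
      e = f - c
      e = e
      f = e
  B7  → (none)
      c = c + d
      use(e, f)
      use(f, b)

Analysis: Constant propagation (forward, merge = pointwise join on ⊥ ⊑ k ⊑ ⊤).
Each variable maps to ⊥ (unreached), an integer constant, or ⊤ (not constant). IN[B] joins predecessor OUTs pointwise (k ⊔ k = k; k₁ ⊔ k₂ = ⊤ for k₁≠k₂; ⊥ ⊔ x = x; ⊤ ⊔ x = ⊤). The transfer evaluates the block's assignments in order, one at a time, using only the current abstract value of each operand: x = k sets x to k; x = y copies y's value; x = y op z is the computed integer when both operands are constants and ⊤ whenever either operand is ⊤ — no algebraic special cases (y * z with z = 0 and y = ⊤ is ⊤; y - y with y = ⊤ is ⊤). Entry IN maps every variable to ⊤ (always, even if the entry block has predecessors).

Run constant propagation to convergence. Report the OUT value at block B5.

Fixpoint table:
  B0:   IN=(all ⊤)   OUT={c:0, d:4; rest ⊤}
  B1:   IN={c:0, d:4; rest ⊤}   OUT={b:4, c:0, d:-3; rest ⊤}
  B2:   IN={b:4, c:0, d:-3; rest ⊤}   OUT={b:4, c:4, d:-3; rest ⊤}
  B3:   IN={b:4, c:4, d:-3; rest ⊤}   OUT={a:-3, b:4, c:4, d:-3; rest ⊤}
  B4:   IN={b:4, c:4, d:-3; rest ⊤}   OUT={b:4, c:4, d:5; rest ⊤}
  B5:   IN={b:4, c:4, d:5; rest ⊤}   OUT={b:4, c:4, d:5; rest ⊤}
  B6:   IN={b:4, c:4; rest ⊤}   OUT={b:4, c:4; rest ⊤}
  B7:   IN={b:4, c:4; rest ⊤}   OUT={b:4; rest ⊤}

Merge at B5: IN[B5] = OUT[B4] = {a: ⊤, b: 4, c: 4, d: 5, e: ⊤, f: ⊤}
Applying B5's transfer function to that IN value gives OUT[B5] (row B5 above).

Answer: {a: ⊤, b: 4, c: 4, d: 5, e: ⊤, f: ⊤}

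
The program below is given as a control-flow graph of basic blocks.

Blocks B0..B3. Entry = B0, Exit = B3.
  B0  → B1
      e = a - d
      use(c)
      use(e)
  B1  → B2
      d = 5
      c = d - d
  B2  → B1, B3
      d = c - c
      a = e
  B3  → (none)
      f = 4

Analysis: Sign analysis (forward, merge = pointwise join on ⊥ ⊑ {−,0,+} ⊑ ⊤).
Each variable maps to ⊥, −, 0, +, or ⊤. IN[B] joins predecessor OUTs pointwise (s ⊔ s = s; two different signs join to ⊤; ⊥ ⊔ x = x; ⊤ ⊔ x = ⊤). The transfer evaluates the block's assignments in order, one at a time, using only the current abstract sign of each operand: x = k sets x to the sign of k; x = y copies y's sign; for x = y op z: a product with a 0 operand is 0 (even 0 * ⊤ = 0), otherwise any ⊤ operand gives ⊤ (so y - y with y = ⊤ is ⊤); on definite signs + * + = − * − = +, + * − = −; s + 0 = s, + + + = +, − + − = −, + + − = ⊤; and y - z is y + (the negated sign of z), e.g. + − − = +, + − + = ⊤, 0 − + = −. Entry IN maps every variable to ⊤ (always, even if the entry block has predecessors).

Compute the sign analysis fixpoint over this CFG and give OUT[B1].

Answer: {a: ⊤, b: ⊤, c: ⊤, d: +, e: ⊤, f: ⊤}

Derivation:
Fixpoint table:
  B0:  IN=(all ⊤)  OUT=(all ⊤)
  B1:  IN=(all ⊤)  OUT={d:+; rest ⊤}
  B2:  IN={d:+; rest ⊤}  OUT=(all ⊤)
  B3:  IN=(all ⊤)  OUT={f:+; rest ⊤}

Merge at B1: IN[B1] = OUT[B0] ⊔ OUT[B2] = {a: ⊤, b: ⊤, c: ⊤, d: ⊤, e: ⊤, f: ⊤}
Applying B1's transfer function to that IN value gives OUT[B1] (row B1 above).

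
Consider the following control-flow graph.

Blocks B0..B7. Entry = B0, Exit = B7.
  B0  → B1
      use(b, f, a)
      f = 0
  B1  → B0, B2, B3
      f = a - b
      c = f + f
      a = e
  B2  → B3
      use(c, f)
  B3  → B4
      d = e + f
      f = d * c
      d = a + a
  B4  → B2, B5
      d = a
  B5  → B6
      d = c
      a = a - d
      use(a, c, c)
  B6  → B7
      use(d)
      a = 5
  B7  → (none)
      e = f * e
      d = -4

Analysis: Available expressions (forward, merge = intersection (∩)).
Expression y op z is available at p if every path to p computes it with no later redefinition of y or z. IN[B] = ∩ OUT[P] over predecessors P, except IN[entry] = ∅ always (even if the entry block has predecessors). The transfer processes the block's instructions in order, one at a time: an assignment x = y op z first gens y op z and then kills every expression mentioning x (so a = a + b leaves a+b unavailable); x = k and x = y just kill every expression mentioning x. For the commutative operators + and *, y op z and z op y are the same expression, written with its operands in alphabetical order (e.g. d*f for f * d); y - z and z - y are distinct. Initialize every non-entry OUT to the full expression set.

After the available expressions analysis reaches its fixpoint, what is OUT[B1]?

Converged values:
  B0: | IN={} | OUT={}
  B1: | IN={} | OUT={f+f}
  B2: | IN={} | OUT={}
  B3: | IN={} | OUT={a+a}
  B4: | IN={a+a} | OUT={a+a}
  B5: | IN={a+a} | OUT={}
  B6: | IN={} | OUT={}
  B7: | IN={} | OUT={}

Merge at B1: IN[B1] = OUT[B0] = {}
Applying B1's transfer function to that IN value gives OUT[B1] (row B1 above).

Answer: {f+f}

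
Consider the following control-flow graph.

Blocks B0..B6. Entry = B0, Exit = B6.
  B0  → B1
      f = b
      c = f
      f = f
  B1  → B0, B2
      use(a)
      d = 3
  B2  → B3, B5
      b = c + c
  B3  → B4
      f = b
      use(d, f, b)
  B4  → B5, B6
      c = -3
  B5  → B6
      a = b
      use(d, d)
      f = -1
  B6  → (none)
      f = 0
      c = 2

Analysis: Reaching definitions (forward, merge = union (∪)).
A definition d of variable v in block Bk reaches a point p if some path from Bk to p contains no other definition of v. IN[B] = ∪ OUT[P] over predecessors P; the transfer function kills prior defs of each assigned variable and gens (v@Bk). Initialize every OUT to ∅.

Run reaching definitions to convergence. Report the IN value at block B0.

Answer: {c@B0, d@B1, f@B0}

Trace:
Converged values:
  B0:   IN={c@B0, d@B1, f@B0}   OUT={c@B0, d@B1, f@B0}
  B1:   IN={c@B0, d@B1, f@B0}   OUT={c@B0, d@B1, f@B0}
  B2:   IN={c@B0, d@B1, f@B0}   OUT={b@B2, c@B0, d@B1, f@B0}
  B3:   IN={b@B2, c@B0, d@B1, f@B0}   OUT={b@B2, c@B0, d@B1, f@B3}
  B4:   IN={b@B2, c@B0, d@B1, f@B3}   OUT={b@B2, c@B4, d@B1, f@B3}
  B5:   IN={b@B2, c@B0, c@B4, d@B1, f@B0, f@B3}   OUT={a@B5, b@B2, c@B0, c@B4, d@B1, f@B5}
  B6:   IN={a@B5, b@B2, c@B0, c@B4, d@B1, f@B3, f@B5}   OUT={a@B5, b@B2, c@B6, d@B1, f@B6}

Merge at B0 (entry node, so the boundary value {} is joined with the incoming edge(s)): IN[B0] = {} ⊔ OUT[B1] = {c@B0, d@B1, f@B0}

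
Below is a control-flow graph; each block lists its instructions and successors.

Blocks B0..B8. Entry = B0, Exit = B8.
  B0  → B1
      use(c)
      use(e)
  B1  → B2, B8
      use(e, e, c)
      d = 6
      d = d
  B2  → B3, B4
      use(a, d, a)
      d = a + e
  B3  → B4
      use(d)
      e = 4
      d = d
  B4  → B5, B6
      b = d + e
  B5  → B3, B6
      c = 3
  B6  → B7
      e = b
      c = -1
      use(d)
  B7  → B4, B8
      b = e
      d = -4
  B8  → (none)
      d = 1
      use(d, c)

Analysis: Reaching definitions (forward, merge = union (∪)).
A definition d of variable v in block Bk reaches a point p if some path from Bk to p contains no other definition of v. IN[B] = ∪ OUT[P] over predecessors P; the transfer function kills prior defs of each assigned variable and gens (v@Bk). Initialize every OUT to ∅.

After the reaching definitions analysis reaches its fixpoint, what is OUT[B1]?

Answer: {d@B1}

Derivation:
Per-block solution:
  B0: | IN={} | OUT={}
  B1: | IN={} | OUT={d@B1}
  B2: | IN={d@B1} | OUT={d@B2}
  B3: | IN={b@B4, c@B5, d@B2, d@B3, d@B7, e@B3, e@B6} | OUT={b@B4, c@B5, d@B3, e@B3}
  B4: | IN={b@B4, b@B7, c@B5, c@B6, d@B2, d@B3, d@B7, e@B3, e@B6} | OUT={b@B4, c@B5, c@B6, d@B2, d@B3, d@B7, e@B3, e@B6}
  B5: | IN={b@B4, c@B5, c@B6, d@B2, d@B3, d@B7, e@B3, e@B6} | OUT={b@B4, c@B5, d@B2, d@B3, d@B7, e@B3, e@B6}
  B6: | IN={b@B4, c@B5, c@B6, d@B2, d@B3, d@B7, e@B3, e@B6} | OUT={b@B4, c@B6, d@B2, d@B3, d@B7, e@B6}
  B7: | IN={b@B4, c@B6, d@B2, d@B3, d@B7, e@B6} | OUT={b@B7, c@B6, d@B7, e@B6}
  B8: | IN={b@B7, c@B6, d@B1, d@B7, e@B6} | OUT={b@B7, c@B6, d@B8, e@B6}

Merge at B1: IN[B1] = OUT[B0] = {}
Applying B1's transfer function to that IN value gives OUT[B1] (row B1 above).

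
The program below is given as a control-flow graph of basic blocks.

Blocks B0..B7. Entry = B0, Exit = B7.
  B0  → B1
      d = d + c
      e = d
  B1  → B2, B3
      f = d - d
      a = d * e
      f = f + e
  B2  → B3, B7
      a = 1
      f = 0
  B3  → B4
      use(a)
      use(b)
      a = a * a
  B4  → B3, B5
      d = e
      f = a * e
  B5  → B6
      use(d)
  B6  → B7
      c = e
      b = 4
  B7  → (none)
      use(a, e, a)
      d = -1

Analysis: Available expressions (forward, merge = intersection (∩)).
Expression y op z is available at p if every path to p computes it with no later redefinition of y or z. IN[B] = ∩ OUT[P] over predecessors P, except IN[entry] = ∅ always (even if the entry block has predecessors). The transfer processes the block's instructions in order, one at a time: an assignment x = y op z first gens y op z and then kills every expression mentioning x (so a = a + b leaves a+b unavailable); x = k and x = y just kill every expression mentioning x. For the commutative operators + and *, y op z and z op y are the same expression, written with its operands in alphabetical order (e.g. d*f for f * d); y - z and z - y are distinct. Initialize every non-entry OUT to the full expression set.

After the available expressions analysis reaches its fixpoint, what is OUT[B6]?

Converged values:
  B0:   IN={}   OUT={}
  B1:   IN={}   OUT={d*e, d-d}
  B2:   IN={d*e, d-d}   OUT={d*e, d-d}
  B3:   IN={}   OUT={}
  B4:   IN={}   OUT={a*e}
  B5:   IN={a*e}   OUT={a*e}
  B6:   IN={a*e}   OUT={a*e}
  B7:   IN={}   OUT={}

Merge at B6: IN[B6] = OUT[B5] = {a*e}
Applying B6's transfer function to that IN value gives OUT[B6] (row B6 above).

Answer: {a*e}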